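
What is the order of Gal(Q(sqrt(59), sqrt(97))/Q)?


The 2 square roots of distinct primes are multiplicatively independent over Q,
so [K:Q] = 2^2 and Gal(K/Q) is isomorphic to (Z/2Z)^2.
|Gal| = 2^2 = 4

4


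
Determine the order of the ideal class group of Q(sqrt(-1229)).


K = Q(sqrt(-1229)). d mod 4 = 3, so D = disc(K) = 4d = -4916
h(K) equals the number of primitive reduced positive-definite forms (a, b, c) = a*x^2 + b*x*y + c*y^2 with b^2 - 4ac = D,
where reduced means |b| <= a <= c, with b >= 0 whenever |b| = a or a = c, and primitive means gcd(a, b, c) = 1.
Reduced forces 3a^2 <= |D| = 4916, so 1 <= a <= 40; b must have the parity of D, and c = (b^2 - D)/(4a) must be an integer >= a.
Enumerate a = 1..40, b in [-a, a]:
  a=1: (1, 0, 1229)  [1]
  a=2: (2, 2, 615)  [1]
  a=3: (3, -2, 410), (3, 2, 410)  [2]
  a=4: none
  a=5: (5, -2, 246), (5, 2, 246)  [2]
  a=6: (6, -2, 205), (6, 2, 205)  [2]
  a=7..8: none
  a=9: (9, -4, 137), (9, 4, 137)  [2]
  a=10: (10, -2, 123), (10, 2, 123)  [2]
  a=11: (11, -10, 114), (11, 10, 114)  [2]
  a=12..14: none
  a=15: (15, -8, 83), (15, -2, 82), (15, 2, 82), (15, 8, 83)  [4]
  a=16..17: none
  a=18: (18, -14, 71), (18, 14, 71)  [2]
  a=19: (19, -10, 66), (19, 10, 66)  [2]
  a=20..21: none
  a=22: (22, -10, 57), (22, 10, 57)  [2]
  a=23: (23, -12, 55), (23, 12, 55)  [2]
  a=24: none
  a=25: (25, -22, 54), (25, 22, 54)  [2]
  a=26: none
  a=27: (27, -22, 50), (27, 22, 50)  [2]
  a=28..29: none
  a=30: (30, -22, 45), (30, -2, 41), (30, 2, 41), (30, 22, 45)  [4]
  a=31..32: none
  a=33: (33, -32, 45), (33, -10, 38), (33, 10, 38), (33, 32, 45)  [4]
  a=34..40: none
Total reduced forms: 1 + 1 + 2 + 2 + 2 + 2 + 2 + 2 + 4 + 2 + 2 + 2 + 2 + 2 + 2 + 4 + 4 = 38
h = 38

38


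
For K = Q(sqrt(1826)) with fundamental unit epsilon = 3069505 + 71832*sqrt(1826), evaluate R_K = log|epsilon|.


epsilon = 3069505 + 71832*sqrt(1826)
= 6.1390e+06
R = ln(6.1390e+06)
= 15.6302

15.6302


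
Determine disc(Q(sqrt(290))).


For K = Q(sqrt(d)) with d squarefree: disc(K) = d if d = 1 mod 4, and disc(K) = 4d if d = 2 or 3 mod 4.
Here d = 290, and d mod 4 = 2.
d = 2 mod 4, not 1 (O_K = Z[sqrt(d)]), so disc(K) = 4d = 4 * (290) = 1160

1160


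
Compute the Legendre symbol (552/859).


p = 859 is prime, so compute (552/859) with the reciprocity algorithm (Jacobi-symbol steps: pull out 2s via (2/n), flip via reciprocity, reduce):
  pull out 2: (2/859) = -1  (since 859 mod 8 = 3)
  pull out 2: (2/859) = -1  (since 859 mod 8 = 3)
  pull out 2: (2/859) = -1  (since 859 mod 8 = 3)
  reciprocity: (69/859) -> +(859/69)
  reduce: (31/69)
  reciprocity: (31/69) -> +(69/31)
  reduce: (7/31)
  reciprocity: (7/31) -> -(31/7)
  reduce: (3/7)
  reciprocity: (3/7) -> -(7/3)
  reduce: (1/3)
  (1/3) = 1
Product of signs = -1
(552/859) = -1

-1


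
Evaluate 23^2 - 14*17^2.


x^2 - d*y^2
= 23^2 - 14*17^2
= 529 - 4046
= -3517

-3517


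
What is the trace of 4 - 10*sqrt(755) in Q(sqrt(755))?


Tr(a + b*sqrt(d)) = (a + b*sqrt(d)) + (a - b*sqrt(d)) = 2a
= 2 * (4)
= 8

8


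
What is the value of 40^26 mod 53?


p = 53 is prime and the exponent is (p-1)/2 = 26, so by Euler's criterion 40^26 = (40/53) = +1 or -1 mod 53.
Compute by square-and-multiply:
  26 = 16 + 8 + 2 (binary 11010)
  Repeated squaring mod 53: 40^1 = 40, 40^2 = 10, 40^4 = 47, 40^8 = 36, 40^16 = 24
  40^26 = 40^16 * 40^8 * 40^2 = 24 * 36 * 10 mod 53
    24 * 36 = 864 = 16 mod 53
    16 * 10 = 160 = 1 mod 53
  40^26 = 1 mod 53
Result 1: 40 is a quadratic residue mod 53.
40^26 mod 53 = 1

1


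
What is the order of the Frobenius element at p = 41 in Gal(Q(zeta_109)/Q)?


The Frobenius at p in Gal(Q(zeta_n)/Q) = (Z/nZ)* is the class of p, so its order is ord_109(41), the smallest k >= 1 with 41^k = 1 mod 109.
n = 109 = 109, phi(109) = 108; the order divides phi(n).
Divisors of 108: 1, 2, 3, 4, 6, 9, 12, 18, 27, 36, 54, 108
Repeated squaring mod 109: 41^1 = 41, 41^2 = 46, 41^4 = 45, 41^8 = 63, 41^16 = 45, 41^32 = 63, 41^64 = 45
Test divisors in increasing order:
  k=1: 41^1 = 41 mod 109
  k=2: 41^2 = 46 mod 109
  k=3: 41^3 = 46 * 41 = 33 mod 109
  k=4: 41^4 = 45 mod 109
  k=6: 41^6 = 45 * 46 = 108 mod 109
  k=9: 41^9 = 63 * 41 = 76 mod 109
  k=12: 41^12 = 63 * 45 = 1 mod 109  <- first divisor giving 1
Order = 12

12


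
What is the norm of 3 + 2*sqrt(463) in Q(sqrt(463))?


N(a + b*sqrt(d)) = a^2 - d*b^2
= (3)^2 - (463)*(2)^2
= 9 - 1852
= -1843

-1843


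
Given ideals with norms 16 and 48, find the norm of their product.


N(IJ) = N(I) * N(J)
= 16 * 48
= 768

768


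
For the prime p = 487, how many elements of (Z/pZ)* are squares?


For prime p, the number of non-zero quadratic residues is (p-1)/2.
= (487-1)/2
= 243

243


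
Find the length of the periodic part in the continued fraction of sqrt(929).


Run the CF algorithm for sqrt(929).
a_0 = floor(sqrt(929)) = 30; set m_0=0, q_0=1.
Recurrence: m' = q*a - m,  q' = (d - m'^2)/q,  a' = floor((a_0 + m')/q').
  step 1: m=30, q=29, a=2
  step 2: m=28, q=5, a=11
  step 3: m=27, q=40, a=1
  step 4: m=13, q=19, a=2
  step 5: m=25, q=16, a=3
  step 6: m=23, q=25, a=2
  step 7: m=27, q=8, a=7
  step 8: m=29, q=11, a=5
  step 9: m=26, q=23, a=2
  step 10: m=20, q=23, a=2
  step 11: m=26, q=11, a=5
  step 12: m=29, q=8, a=7
  step 13: m=27, q=25, a=2
  step 14: m=23, q=16, a=3
  step 15: m=25, q=19, a=2
  step 16: m=13, q=40, a=1
  step 17: m=27, q=5, a=11
  step 18: m=28, q=29, a=2
  step 19: m=30, q=1, a=60
a_19 = 2*a_0 = 60, so the period closes here.
sqrt(929) = [30; 2, 11, 1, 2, 3, 2, 7, 5, 2, 2, 5, 7, 2, 3, 2, 1, 11, 2, 60]
Period length = 19

19


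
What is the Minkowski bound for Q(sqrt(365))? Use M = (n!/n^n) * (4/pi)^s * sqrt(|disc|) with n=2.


d = 365, d mod 4 = 1, so disc(K) = d = 365; |disc(K)| = 365
Real quadratic field, so n = 2, s = r2 = 0, r1 = 2
M = (n!/n^n) * (4/pi)^s * sqrt(|disc(K)|) = (2!/2^2) * (4/pi)^0 * sqrt(365)
= 0.5 * 1.000000 * 19.104973
= 9.5525

9.5525


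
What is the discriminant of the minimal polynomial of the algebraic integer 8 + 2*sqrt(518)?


The element 8 + 2*sqrt(518) has minimal polynomial:
x^2 - 16*x - 2008
Discriminant = (-16)^2 - 4*(-2008)
= 256 + 8032
= 8288

8288


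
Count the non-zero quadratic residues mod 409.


For prime p, the number of non-zero quadratic residues is (p-1)/2.
= (409-1)/2
= 204

204


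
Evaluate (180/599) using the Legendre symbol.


p = 599 is prime, so compute (180/599) with the reciprocity algorithm (Jacobi-symbol steps: pull out 2s via (2/n), flip via reciprocity, reduce):
  pull out 2: (2/599) = +1  (since 599 mod 8 = 7)
  pull out 2: (2/599) = +1  (since 599 mod 8 = 7)
  reciprocity: (45/599) -> +(599/45)
  reduce: (14/45)
  pull out 2: (2/45) = -1  (since 45 mod 8 = 5)
  reciprocity: (7/45) -> +(45/7)
  reduce: (3/7)
  reciprocity: (3/7) -> -(7/3)
  reduce: (1/3)
  (1/3) = 1
Product of signs = 1
(180/599) = 1

1


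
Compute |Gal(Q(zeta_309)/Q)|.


|Gal(Q(zeta_309)/Q)| = phi(309)
= 204

204


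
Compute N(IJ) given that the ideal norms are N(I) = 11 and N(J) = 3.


N(IJ) = N(I) * N(J)
= 11 * 3
= 33

33


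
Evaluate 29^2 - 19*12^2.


x^2 - d*y^2
= 29^2 - 19*12^2
= 841 - 2736
= -1895

-1895


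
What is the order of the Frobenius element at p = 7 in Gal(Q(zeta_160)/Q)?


The Frobenius at p in Gal(Q(zeta_n)/Q) = (Z/nZ)* is the class of p, so its order is ord_160(7), the smallest k >= 1 with 7^k = 1 mod 160.
n = 160 = 2^5 * 5, phi(160) = 64; the order divides phi(n).
Divisors of 64: 1, 2, 4, 8, 16, 32, 64
Repeated squaring mod 160: 7^1 = 7, 7^2 = 49, 7^4 = 1, 7^8 = 1, 7^16 = 1, 7^32 = 1, 7^64 = 1
Test divisors in increasing order:
  k=1: 7^1 = 7 mod 160
  k=2: 7^2 = 49 mod 160
  k=4: 7^4 = 1 mod 160  <- first divisor giving 1
Order = 4

4


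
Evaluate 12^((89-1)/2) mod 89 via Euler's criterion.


p = 89 is prime and the exponent is (p-1)/2 = 44, so by Euler's criterion 12^44 = (12/89) = +1 or -1 mod 89.
Compute by square-and-multiply:
  44 = 32 + 8 + 4 (binary 101100)
  Repeated squaring mod 89: 12^1 = 12, 12^2 = 55, 12^4 = 88, 12^8 = 1, 12^16 = 1, 12^32 = 1
  12^44 = 12^32 * 12^8 * 12^4 = 1 * 1 * 88 mod 89
    1 * 1 = 1 = 1 mod 89
    1 * 88 = 88 = 88 mod 89
  12^44 = 88 mod 89
Result 88 = p - 1 = -1 mod 89: 12 is a quadratic non-residue mod 89. As a residue in [0, p-1] the value is 88.
12^44 mod 89 = 88

88


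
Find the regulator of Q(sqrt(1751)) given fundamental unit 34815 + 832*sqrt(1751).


epsilon = 34815 + 832*sqrt(1751)
= 69630.0000
R = ln(69630.0000)
= 11.1510

11.1510


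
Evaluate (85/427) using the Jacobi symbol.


Compute (85/427) via quadratic reciprocity:
  reciprocity: (85/427) -> +(427/85)
  reduce: (2/85)
  pull out 2: (2/85) = -1  (since 85 mod 8 = 5)
  (1/85) = 1
Product of signs = -1

-1


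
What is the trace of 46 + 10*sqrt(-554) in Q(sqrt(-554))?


Tr(a + b*sqrt(d)) = (a + b*sqrt(d)) + (a - b*sqrt(d)) = 2a
= 2 * (46)
= 92

92


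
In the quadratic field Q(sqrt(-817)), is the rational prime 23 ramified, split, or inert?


K = Q(sqrt(-817)). Since d mod 4 = 3, disc(K) = -3268.
Check p | disc: -3268 mod 23 = 21.
p does not divide disc. Compute Legendre symbol (d/p):
11^((23-1)/2) mod 23 = -1
(d/p) = -1, so p is inert: (p) stays prime with e=1, f=2, g=1.
Therefore p is inert.

inert


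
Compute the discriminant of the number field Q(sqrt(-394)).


For K = Q(sqrt(d)) with d squarefree: disc(K) = d if d = 1 mod 4, and disc(K) = 4d if d = 2 or 3 mod 4.
Here d = -394, and d mod 4 = 2.
d = 2 mod 4, not 1 (O_K = Z[sqrt(d)]), so disc(K) = 4d = 4 * (-394) = -1576

-1576


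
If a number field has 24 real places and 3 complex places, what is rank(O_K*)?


By Dirichlet's unit theorem:
rank = r1 + r2 - 1
= 24 + 3 - 1
= 26

26


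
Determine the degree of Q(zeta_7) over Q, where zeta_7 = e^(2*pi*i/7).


The degree equals Euler's totient phi(7).
7 = 7
phi(7) = 6

6


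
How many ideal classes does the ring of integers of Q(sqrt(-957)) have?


K = Q(sqrt(-957)). d mod 4 = 3, so D = disc(K) = 4d = -3828
h(K) equals the number of primitive reduced positive-definite forms (a, b, c) = a*x^2 + b*x*y + c*y^2 with b^2 - 4ac = D,
where reduced means |b| <= a <= c, with b >= 0 whenever |b| = a or a = c, and primitive means gcd(a, b, c) = 1.
Reduced forces 3a^2 <= |D| = 3828, so 1 <= a <= 35; b must have the parity of D, and c = (b^2 - D)/(4a) must be an integer >= a.
Enumerate a = 1..35, b in [-a, a]:
  a=1: (1, 0, 957)  [1]
  a=2: (2, 2, 479)  [1]
  a=3: (3, 0, 319)  [1]
  a=4..5: none
  a=6: (6, 6, 161)  [1]
  a=7: (7, -6, 138), (7, 6, 138)  [2]
  a=8..10: none
  a=11: (11, 0, 87)  [1]
  a=12..13: none
  a=14: (14, -6, 69), (14, 6, 69)  [2]
  a=15..20: none
  a=21: (21, -6, 46), (21, 6, 46)  [2]
  a=22: (22, 22, 49)  [1]
  a=23: (23, -6, 42), (23, 6, 42)  [2]
  a=24..28: none
  a=29: (29, 0, 33)  [1]
  a=30: none
  a=31: (31, 4, 31)  [1]
  a=32..35: none
Total reduced forms: 1 + 1 + 1 + 1 + 2 + 1 + 2 + 2 + 1 + 2 + 1 + 1 = 16
h = 16

16


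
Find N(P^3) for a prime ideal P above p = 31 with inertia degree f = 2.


N(P^a) = p^(a*f)
= 31^(3*2)
= 31^6
= 887503681

887503681


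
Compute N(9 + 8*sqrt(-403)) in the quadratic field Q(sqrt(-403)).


N(a + b*sqrt(d)) = a^2 - d*b^2
= (9)^2 - (-403)*(8)^2
= 81 + 25792
= 25873

25873


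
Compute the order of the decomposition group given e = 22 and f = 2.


|D_P| = e * f
= 22 * 2
= 44

44


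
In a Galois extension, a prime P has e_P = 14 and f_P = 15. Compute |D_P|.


|D_P| = e * f
= 14 * 15
= 210

210


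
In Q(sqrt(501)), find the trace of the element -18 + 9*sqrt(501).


Tr(a + b*sqrt(d)) = (a + b*sqrt(d)) + (a - b*sqrt(d)) = 2a
= 2 * (-18)
= -36

-36


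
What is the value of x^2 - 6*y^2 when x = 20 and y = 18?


x^2 - d*y^2
= 20^2 - 6*18^2
= 400 - 1944
= -1544

-1544


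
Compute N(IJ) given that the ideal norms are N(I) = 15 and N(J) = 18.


N(IJ) = N(I) * N(J)
= 15 * 18
= 270

270


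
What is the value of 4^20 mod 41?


p = 41 is prime and the exponent is (p-1)/2 = 20, so by Euler's criterion 4^20 = (4/41) = +1 or -1 mod 41.
Compute by square-and-multiply:
  20 = 16 + 4 (binary 10100)
  Repeated squaring mod 41: 4^1 = 4, 4^2 = 16, 4^4 = 10, 4^8 = 18, 4^16 = 37
  4^20 = 4^16 * 4^4 = 37 * 10 mod 41
    37 * 10 = 370 = 1 mod 41
  4^20 = 1 mod 41
Result 1: 4 is a quadratic residue mod 41.
4^20 mod 41 = 1

1


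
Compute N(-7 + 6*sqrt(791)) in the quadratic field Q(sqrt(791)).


N(a + b*sqrt(d)) = a^2 - d*b^2
= (-7)^2 - (791)*(6)^2
= 49 - 28476
= -28427

-28427


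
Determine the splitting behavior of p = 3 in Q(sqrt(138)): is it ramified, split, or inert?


K = Q(sqrt(138)). Since d mod 4 = 2, disc(K) = 552.
Check p | disc: 552 mod 3 = 0.
p divides disc, so p ramifies: (p) = P^2 with e=2, f=1, g=1.
Therefore p is ramified.

ramified


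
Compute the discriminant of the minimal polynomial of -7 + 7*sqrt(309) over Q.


The element -7 + 7*sqrt(309) has minimal polynomial:
x^2 + 14*x - 15092
Discriminant = (14)^2 - 4*(-15092)
= 196 + 60368
= 60564

60564


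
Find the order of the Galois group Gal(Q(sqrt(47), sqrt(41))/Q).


The 2 square roots of distinct primes are multiplicatively independent over Q,
so [K:Q] = 2^2 and Gal(K/Q) is isomorphic to (Z/2Z)^2.
|Gal| = 2^2 = 4

4


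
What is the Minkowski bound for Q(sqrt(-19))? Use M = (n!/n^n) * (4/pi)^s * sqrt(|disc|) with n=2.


d = -19, d mod 4 = 1, so disc(K) = d = -19; |disc(K)| = 19
Imaginary quadratic field, so n = 2, s = r2 = 1, r1 = 0
M = (n!/n^n) * (4/pi)^s * sqrt(|disc(K)|) = (2!/2^2) * (4/pi)^1 * sqrt(19)
= 0.5 * 1.273240 * 4.358899
= 2.7750

2.7750


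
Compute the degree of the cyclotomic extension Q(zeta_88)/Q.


The degree equals Euler's totient phi(88).
88 = 2^3 * 11
phi(88) = 40

40


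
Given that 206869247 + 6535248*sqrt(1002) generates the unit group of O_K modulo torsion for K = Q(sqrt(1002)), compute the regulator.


epsilon = 206869247 + 6535248*sqrt(1002)
= 4.1374e+08
R = ln(4.1374e+08)
= 19.8407

19.8407


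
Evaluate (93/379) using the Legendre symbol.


p = 379 is prime, so compute (93/379) with the reciprocity algorithm (Jacobi-symbol steps: pull out 2s via (2/n), flip via reciprocity, reduce):
  reciprocity: (93/379) -> +(379/93)
  reduce: (7/93)
  reciprocity: (7/93) -> +(93/7)
  reduce: (2/7)
  pull out 2: (2/7) = +1  (since 7 mod 8 = 7)
  (1/7) = 1
Product of signs = 1
(93/379) = 1

1


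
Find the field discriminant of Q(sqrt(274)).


For K = Q(sqrt(d)) with d squarefree: disc(K) = d if d = 1 mod 4, and disc(K) = 4d if d = 2 or 3 mod 4.
Here d = 274, and d mod 4 = 2.
d = 2 mod 4, not 1 (O_K = Z[sqrt(d)]), so disc(K) = 4d = 4 * (274) = 1096

1096


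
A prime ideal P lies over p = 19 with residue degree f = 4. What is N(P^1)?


N(P^a) = p^(a*f)
= 19^(1*4)
= 19^4
= 130321

130321


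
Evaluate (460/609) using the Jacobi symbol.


Compute (460/609) via quadratic reciprocity:
  pull out 2: (2/609) = +1  (since 609 mod 8 = 1)
  pull out 2: (2/609) = +1  (since 609 mod 8 = 1)
  reciprocity: (115/609) -> +(609/115)
  reduce: (34/115)
  pull out 2: (2/115) = -1  (since 115 mod 8 = 3)
  reciprocity: (17/115) -> +(115/17)
  reduce: (13/17)
  reciprocity: (13/17) -> +(17/13)
  reduce: (4/13)
  pull out 2: (2/13) = -1  (since 13 mod 8 = 5)
  pull out 2: (2/13) = -1  (since 13 mod 8 = 5)
  (1/13) = 1
Product of signs = -1

-1


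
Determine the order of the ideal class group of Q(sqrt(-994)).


K = Q(sqrt(-994)). d mod 4 = 2, so D = disc(K) = 4d = -3976
h(K) equals the number of primitive reduced positive-definite forms (a, b, c) = a*x^2 + b*x*y + c*y^2 with b^2 - 4ac = D,
where reduced means |b| <= a <= c, with b >= 0 whenever |b| = a or a = c, and primitive means gcd(a, b, c) = 1.
Reduced forces 3a^2 <= |D| = 3976, so 1 <= a <= 36; b must have the parity of D, and c = (b^2 - D)/(4a) must be an integer >= a.
Enumerate a = 1..36, b in [-a, a]:
  a=1: (1, 0, 994)  [1]
  a=2: (2, 0, 497)  [1]
  a=3..4: none
  a=5: (5, -2, 199), (5, 2, 199)  [2]
  a=6: none
  a=7: (7, 0, 142)  [1]
  a=8..9: none
  a=10: (10, -8, 101), (10, 8, 101)  [2]
  a=11..13: none
  a=14: (14, 0, 71)  [1]
  a=15..16: none
  a=17: (17, -6, 59), (17, 6, 59)  [2]
  a=18..22: none
  a=23: (23, -16, 46), (23, 16, 46)  [2]
  a=24: none
  a=25: (25, -18, 43), (25, 18, 43)  [2]
  a=26..33: none
  a=34: (34, -28, 35), (34, 28, 35)  [2]
  a=35..36: none
Total reduced forms: 1 + 1 + 2 + 1 + 2 + 1 + 2 + 2 + 2 + 2 = 16
h = 16

16


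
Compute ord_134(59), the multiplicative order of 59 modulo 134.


We want ord_134(59), the smallest k >= 1 with 59^k = 1 mod 134.
n = 134 = 2 * 67, phi(134) = 66; the order divides phi(n).
Divisors of 66: 1, 2, 3, 6, 11, 22, 33, 66
Repeated squaring mod 134: 59^1 = 59, 59^2 = 131, 59^4 = 9, 59^8 = 81, 59^16 = 129, 59^32 = 25, 59^64 = 89
Test divisors in increasing order:
  k=1: 59^1 = 59 mod 134
  k=2: 59^2 = 131 mod 134
  k=3: 59^3 = 131 * 59 = 91 mod 134
  k=6: 59^6 = 9 * 131 = 107 mod 134
  k=11: 59^11 = 81 * 131 * 59 = 1 mod 134  <- first divisor giving 1
Order = 11

11


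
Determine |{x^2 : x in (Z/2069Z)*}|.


For prime p, the number of non-zero quadratic residues is (p-1)/2.
= (2069-1)/2
= 1034

1034


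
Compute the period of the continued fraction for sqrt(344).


Run the CF algorithm for sqrt(344).
a_0 = floor(sqrt(344)) = 18; set m_0=0, q_0=1.
Recurrence: m' = q*a - m,  q' = (d - m'^2)/q,  a' = floor((a_0 + m')/q').
  step 1: m=18, q=20, a=1
  step 2: m=2, q=17, a=1
  step 3: m=15, q=7, a=4
  step 4: m=13, q=25, a=1
  step 5: m=12, q=8, a=3
  step 6: m=12, q=25, a=1
  step 7: m=13, q=7, a=4
  step 8: m=15, q=17, a=1
  step 9: m=2, q=20, a=1
  step 10: m=18, q=1, a=36
a_10 = 2*a_0 = 36, so the period closes here.
sqrt(344) = [18; 1, 1, 4, 1, 3, 1, 4, 1, 1, 36]
Period length = 10

10


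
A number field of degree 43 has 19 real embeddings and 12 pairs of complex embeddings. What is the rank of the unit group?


By Dirichlet's unit theorem:
rank = r1 + r2 - 1
= 19 + 12 - 1
= 30

30


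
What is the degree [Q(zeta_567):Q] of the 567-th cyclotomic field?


The degree equals Euler's totient phi(567).
567 = 3^4 * 7
phi(567) = 324

324


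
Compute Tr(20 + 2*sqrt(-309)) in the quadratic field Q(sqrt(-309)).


Tr(a + b*sqrt(d)) = (a + b*sqrt(d)) + (a - b*sqrt(d)) = 2a
= 2 * (20)
= 40

40


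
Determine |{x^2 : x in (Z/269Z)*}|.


For prime p, the number of non-zero quadratic residues is (p-1)/2.
= (269-1)/2
= 134

134


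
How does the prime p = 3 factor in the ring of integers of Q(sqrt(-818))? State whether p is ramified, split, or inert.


K = Q(sqrt(-818)). Since d mod 4 = 2, disc(K) = -3272.
Check p | disc: -3272 mod 3 = 1.
p does not divide disc. Compute Legendre symbol (d/p):
1^((3-1)/2) mod 3 = 1
(d/p) = 1, so p splits: (p) = P*P' with e=1, f=1, g=2.
Therefore p is split.

split


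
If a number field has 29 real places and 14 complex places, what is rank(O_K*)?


By Dirichlet's unit theorem:
rank = r1 + r2 - 1
= 29 + 14 - 1
= 42

42


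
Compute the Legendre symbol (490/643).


p = 643 is prime, so compute (490/643) with the reciprocity algorithm (Jacobi-symbol steps: pull out 2s via (2/n), flip via reciprocity, reduce):
  pull out 2: (2/643) = -1  (since 643 mod 8 = 3)
  reciprocity: (245/643) -> +(643/245)
  reduce: (153/245)
  reciprocity: (153/245) -> +(245/153)
  reduce: (92/153)
  pull out 2: (2/153) = +1  (since 153 mod 8 = 1)
  pull out 2: (2/153) = +1  (since 153 mod 8 = 1)
  reciprocity: (23/153) -> +(153/23)
  reduce: (15/23)
  reciprocity: (15/23) -> -(23/15)
  reduce: (8/15)
  pull out 2: (2/15) = +1  (since 15 mod 8 = 7)
  pull out 2: (2/15) = +1  (since 15 mod 8 = 7)
  pull out 2: (2/15) = +1  (since 15 mod 8 = 7)
  (1/15) = 1
Product of signs = 1
(490/643) = 1

1


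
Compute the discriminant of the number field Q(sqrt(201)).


For K = Q(sqrt(d)) with d squarefree: disc(K) = d if d = 1 mod 4, and disc(K) = 4d if d = 2 or 3 mod 4.
Here d = 201, and d mod 4 = 1.
d = 1 mod 4 (O_K = Z[(1+sqrt(d))/2]), so disc(K) = d = 201

201


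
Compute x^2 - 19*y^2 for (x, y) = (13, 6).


x^2 - d*y^2
= 13^2 - 19*6^2
= 169 - 684
= -515

-515


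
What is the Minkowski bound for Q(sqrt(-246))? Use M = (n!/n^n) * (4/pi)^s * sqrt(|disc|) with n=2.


d = -246, d mod 4 = 2, so disc(K) = 4d = -984; |disc(K)| = 984
Imaginary quadratic field, so n = 2, s = r2 = 1, r1 = 0
M = (n!/n^n) * (4/pi)^s * sqrt(|disc(K)|) = (2!/2^2) * (4/pi)^1 * sqrt(984)
= 0.5 * 1.273240 * 31.368774
= 19.9700

19.9700


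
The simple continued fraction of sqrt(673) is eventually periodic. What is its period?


Run the CF algorithm for sqrt(673).
a_0 = floor(sqrt(673)) = 25; set m_0=0, q_0=1.
Recurrence: m' = q*a - m,  q' = (d - m'^2)/q,  a' = floor((a_0 + m')/q').
  step 1: m=25, q=48, a=1
  step 2: m=23, q=3, a=16
  step 3: m=25, q=16, a=3
  step 4: m=23, q=9, a=5
  step 5: m=22, q=21, a=2
  step 6: m=20, q=13, a=3
  step 7: m=19, q=24, a=1
  step 8: m=5, q=27, a=1
  step 9: m=22, q=7, a=6
  step 10: m=20, q=39, a=1
  step 11: m=19, q=8, a=5
  step 12: m=21, q=29, a=1
  step 13: m=8, q=21, a=1
  step 14: m=13, q=24, a=1
  step 15: m=11, q=23, a=1
  step 16: m=12, q=23, a=1
  step 17: m=11, q=24, a=1
  step 18: m=13, q=21, a=1
  step 19: m=8, q=29, a=1
  step 20: m=21, q=8, a=5
  step 21: m=19, q=39, a=1
  step 22: m=20, q=7, a=6
  step 23: m=22, q=27, a=1
  step 24: m=5, q=24, a=1
  step 25: m=19, q=13, a=3
  step 26: m=20, q=21, a=2
  step 27: m=22, q=9, a=5
  step 28: m=23, q=16, a=3
  step 29: m=25, q=3, a=16
  step 30: m=23, q=48, a=1
  step 31: m=25, q=1, a=50
a_31 = 2*a_0 = 50, so the period closes here.
sqrt(673) = [25; 1, 16, 3, 5, 2, 3, 1, 1, 6, 1, 5, 1, 1, 1, 1, 1, 1, 1, 1, 5, 1, 6, 1, 1, 3, 2, 5, 3, 16, 1, 50]
Period length = 31

31


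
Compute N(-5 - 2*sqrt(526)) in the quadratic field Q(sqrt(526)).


N(a + b*sqrt(d)) = a^2 - d*b^2
= (-5)^2 - (526)*(-2)^2
= 25 - 2104
= -2079

-2079


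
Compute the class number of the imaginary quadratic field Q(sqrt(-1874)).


K = Q(sqrt(-1874)). d mod 4 = 2, so D = disc(K) = 4d = -7496
h(K) equals the number of primitive reduced positive-definite forms (a, b, c) = a*x^2 + b*x*y + c*y^2 with b^2 - 4ac = D,
where reduced means |b| <= a <= c, with b >= 0 whenever |b| = a or a = c, and primitive means gcd(a, b, c) = 1.
Reduced forces 3a^2 <= |D| = 7496, so 1 <= a <= 49; b must have the parity of D, and c = (b^2 - D)/(4a) must be an integer >= a.
Enumerate a = 1..49, b in [-a, a]:
  a=1: (1, 0, 1874)  [1]
  a=2: (2, 0, 937)  [1]
  a=3: (3, -2, 625), (3, 2, 625)  [2]
  a=4: none
  a=5: (5, -2, 375), (5, 2, 375)  [2]
  a=6: (6, -4, 313), (6, 4, 313)  [2]
  a=7: (7, -6, 269), (7, 6, 269)  [2]
  a=8: none
  a=9: (9, -8, 210), (9, 8, 210)  [2]
  a=10: (10, -8, 189), (10, 8, 189)  [2]
  a=11..13: none
  a=14: (14, -8, 135), (14, 8, 135)  [2]
  a=15: (15, -8, 126), (15, -2, 125), (15, 2, 125), (15, 8, 126)  [4]
  a=16: none
  a=17: (17, -16, 114), (17, 16, 114)  [2]
  a=18: (18, -8, 105), (18, 8, 105)  [2]
  a=19: (19, -16, 102), (19, 16, 102)  [2]
  a=20: none
  a=21: (21, -20, 94), (21, -8, 90), (21, 8, 90), (21, 20, 94)  [4]
  a=22: none
  a=23: (23, -18, 85), (23, 18, 85)  [2]
  a=24: none
  a=25: (25, -2, 75), (25, 2, 75)  [2]
  a=26: none
  a=27: (27, -8, 70), (27, 8, 70)  [2]
  a=28..29: none
  a=30: (30, -28, 69), (30, -8, 63), (30, 8, 63), (30, 28, 69)  [4]
  a=31..33: none
  a=34: (34, -16, 57), (34, 16, 57)  [2]
  a=35: (35, -22, 57), (35, -8, 54), (35, 8, 54), (35, 22, 57)  [4]
  a=36..37: none
  a=38: (38, -16, 51), (38, 16, 51)  [2]
  a=39..41: none
  a=42: (42, -20, 47), (42, -8, 45), (42, 8, 45), (42, 20, 47)  [4]
  a=43..44: none
  a=45: (45, -28, 46), (45, 28, 46)  [2]
  a=46..48: none
  a=49: (49, -48, 50), (49, 48, 50)  [2]
Total reduced forms: 1 + 1 + 2 + 2 + 2 + 2 + 2 + 2 + 2 + 4 + 2 + 2 + 2 + 4 + 2 + 2 + 2 + 4 + 2 + 4 + 2 + 4 + 2 + 2 = 56
h = 56

56


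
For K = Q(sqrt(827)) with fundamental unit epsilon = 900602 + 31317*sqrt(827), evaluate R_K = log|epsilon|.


epsilon = 900602 + 31317*sqrt(827)
= 1.8012e+06
R = ln(1.8012e+06)
= 14.4040

14.4040


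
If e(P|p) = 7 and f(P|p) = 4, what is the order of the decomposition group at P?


|D_P| = e * f
= 7 * 4
= 28

28


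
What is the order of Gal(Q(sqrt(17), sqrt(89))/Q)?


The 2 square roots of distinct primes are multiplicatively independent over Q,
so [K:Q] = 2^2 and Gal(K/Q) is isomorphic to (Z/2Z)^2.
|Gal| = 2^2 = 4

4


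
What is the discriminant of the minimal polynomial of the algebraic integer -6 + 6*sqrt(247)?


The element -6 + 6*sqrt(247) has minimal polynomial:
x^2 + 12*x - 8856
Discriminant = (12)^2 - 4*(-8856)
= 144 + 35424
= 35568

35568


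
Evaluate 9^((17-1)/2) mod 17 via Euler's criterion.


p = 17 is prime and the exponent is (p-1)/2 = 8, so by Euler's criterion 9^8 = (9/17) = +1 or -1 mod 17.
Compute by square-and-multiply:
  8 = 8 (binary 1000)
  Repeated squaring mod 17: 9^1 = 9, 9^2 = 13, 9^4 = 16, 9^8 = 1
  9^8 = 1 mod 17
Result 1: 9 is a quadratic residue mod 17.
9^8 mod 17 = 1

1


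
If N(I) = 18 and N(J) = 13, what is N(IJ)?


N(IJ) = N(I) * N(J)
= 18 * 13
= 234

234


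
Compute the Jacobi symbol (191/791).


Compute (191/791) via quadratic reciprocity:
  reciprocity: (191/791) -> -(791/191)
  reduce: (27/191)
  reciprocity: (27/191) -> -(191/27)
  reduce: (2/27)
  pull out 2: (2/27) = -1  (since 27 mod 8 = 3)
  (1/27) = 1
Product of signs = -1

-1


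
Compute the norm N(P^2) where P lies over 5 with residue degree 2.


N(P^a) = p^(a*f)
= 5^(2*2)
= 5^4
= 625

625


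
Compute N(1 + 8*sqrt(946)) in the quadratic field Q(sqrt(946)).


N(a + b*sqrt(d)) = a^2 - d*b^2
= (1)^2 - (946)*(8)^2
= 1 - 60544
= -60543

-60543


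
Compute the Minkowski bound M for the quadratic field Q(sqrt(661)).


d = 661, d mod 4 = 1, so disc(K) = d = 661; |disc(K)| = 661
Real quadratic field, so n = 2, s = r2 = 0, r1 = 2
M = (n!/n^n) * (4/pi)^s * sqrt(|disc(K)|) = (2!/2^2) * (4/pi)^0 * sqrt(661)
= 0.5 * 1.000000 * 25.709920
= 12.8550

12.8550


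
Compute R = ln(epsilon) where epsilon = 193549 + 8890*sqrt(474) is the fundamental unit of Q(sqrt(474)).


epsilon = 193549 + 8890*sqrt(474)
= 387098.0000
R = ln(387098.0000)
= 12.8664

12.8664


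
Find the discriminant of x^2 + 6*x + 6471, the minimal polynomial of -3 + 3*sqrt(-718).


The element -3 + 3*sqrt(-718) has minimal polynomial:
x^2 + 6*x + 6471
Discriminant = (6)^2 - 4*(6471)
= 36 - 25884
= -25848

-25848


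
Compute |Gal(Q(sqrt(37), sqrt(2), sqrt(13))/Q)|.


The 3 square roots of distinct primes are multiplicatively independent over Q,
so [K:Q] = 2^3 and Gal(K/Q) is isomorphic to (Z/2Z)^3.
|Gal| = 2^3 = 8

8


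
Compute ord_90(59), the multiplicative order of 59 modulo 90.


We want ord_90(59), the smallest k >= 1 with 59^k = 1 mod 90.
n = 90 = 2 * 3^2 * 5, phi(90) = 24; the order divides phi(n).
Divisors of 24: 1, 2, 3, 4, 6, 8, 12, 24
Repeated squaring mod 90: 59^1 = 59, 59^2 = 61, 59^4 = 31, 59^8 = 61, 59^16 = 31
Test divisors in increasing order:
  k=1: 59^1 = 59 mod 90
  k=2: 59^2 = 61 mod 90
  k=3: 59^3 = 61 * 59 = 89 mod 90
  k=4: 59^4 = 31 mod 90
  k=6: 59^6 = 31 * 61 = 1 mod 90  <- first divisor giving 1
Order = 6

6


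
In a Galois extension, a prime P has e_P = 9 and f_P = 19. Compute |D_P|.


|D_P| = e * f
= 9 * 19
= 171

171


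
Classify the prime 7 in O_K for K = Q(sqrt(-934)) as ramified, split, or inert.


K = Q(sqrt(-934)). Since d mod 4 = 2, disc(K) = -3736.
Check p | disc: -3736 mod 7 = 2.
p does not divide disc. Compute Legendre symbol (d/p):
4^((7-1)/2) mod 7 = 1
(d/p) = 1, so p splits: (p) = P*P' with e=1, f=1, g=2.
Therefore p is split.

split


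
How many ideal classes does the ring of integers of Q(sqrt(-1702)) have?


K = Q(sqrt(-1702)). d mod 4 = 2, so D = disc(K) = 4d = -6808
h(K) equals the number of primitive reduced positive-definite forms (a, b, c) = a*x^2 + b*x*y + c*y^2 with b^2 - 4ac = D,
where reduced means |b| <= a <= c, with b >= 0 whenever |b| = a or a = c, and primitive means gcd(a, b, c) = 1.
Reduced forces 3a^2 <= |D| = 6808, so 1 <= a <= 47; b must have the parity of D, and c = (b^2 - D)/(4a) must be an integer >= a.
Enumerate a = 1..47, b in [-a, a]:
  a=1: (1, 0, 1702)  [1]
  a=2: (2, 0, 851)  [1]
  a=3..10: none
  a=11: (11, -10, 157), (11, 10, 157)  [2]
  a=12: none
  a=13: (13, -2, 131), (13, 2, 131)  [2]
  a=14..16: none
  a=17: (17, -14, 103), (17, 14, 103)  [2]
  a=18..21: none
  a=22: (22, -12, 79), (22, 12, 79)  [2]
  a=23: (23, 0, 74)  [1]
  a=24..25: none
  a=26: (26, -24, 71), (26, 24, 71)  [2]
  a=27..28: none
  a=29: (29, -6, 59), (29, 6, 59)  [2]
  a=30..33: none
  a=34: (34, -20, 53), (34, 20, 53)  [2]
  a=35..36: none
  a=37: (37, 0, 46)  [1]
  a=38..40: none
  a=41: (41, -30, 47), (41, 30, 47)  [2]
  a=42..47: none
Total reduced forms: 1 + 1 + 2 + 2 + 2 + 2 + 1 + 2 + 2 + 2 + 1 + 2 = 20
h = 20

20


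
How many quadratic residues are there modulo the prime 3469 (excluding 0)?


For prime p, the number of non-zero quadratic residues is (p-1)/2.
= (3469-1)/2
= 1734

1734


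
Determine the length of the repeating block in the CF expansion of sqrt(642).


Run the CF algorithm for sqrt(642).
a_0 = floor(sqrt(642)) = 25; set m_0=0, q_0=1.
Recurrence: m' = q*a - m,  q' = (d - m'^2)/q,  a' = floor((a_0 + m')/q').
  step 1: m=25, q=17, a=2
  step 2: m=9, q=33, a=1
  step 3: m=24, q=2, a=24
  step 4: m=24, q=33, a=1
  step 5: m=9, q=17, a=2
  step 6: m=25, q=1, a=50
a_6 = 2*a_0 = 50, so the period closes here.
sqrt(642) = [25; 2, 1, 24, 1, 2, 50]
Period length = 6

6


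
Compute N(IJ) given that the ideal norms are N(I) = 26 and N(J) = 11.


N(IJ) = N(I) * N(J)
= 26 * 11
= 286

286


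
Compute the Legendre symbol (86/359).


p = 359 is prime, so compute (86/359) with the reciprocity algorithm (Jacobi-symbol steps: pull out 2s via (2/n), flip via reciprocity, reduce):
  pull out 2: (2/359) = +1  (since 359 mod 8 = 7)
  reciprocity: (43/359) -> -(359/43)
  reduce: (15/43)
  reciprocity: (15/43) -> -(43/15)
  reduce: (13/15)
  reciprocity: (13/15) -> +(15/13)
  reduce: (2/13)
  pull out 2: (2/13) = -1  (since 13 mod 8 = 5)
  (1/13) = 1
Product of signs = -1
(86/359) = -1

-1


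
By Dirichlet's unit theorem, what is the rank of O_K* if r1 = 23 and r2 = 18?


By Dirichlet's unit theorem:
rank = r1 + r2 - 1
= 23 + 18 - 1
= 40

40


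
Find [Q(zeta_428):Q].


The degree equals Euler's totient phi(428).
428 = 2^2 * 107
phi(428) = 212

212


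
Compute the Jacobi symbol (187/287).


Compute (187/287) via quadratic reciprocity:
  reciprocity: (187/287) -> -(287/187)
  reduce: (100/187)
  pull out 2: (2/187) = -1  (since 187 mod 8 = 3)
  pull out 2: (2/187) = -1  (since 187 mod 8 = 3)
  reciprocity: (25/187) -> +(187/25)
  reduce: (12/25)
  pull out 2: (2/25) = +1  (since 25 mod 8 = 1)
  pull out 2: (2/25) = +1  (since 25 mod 8 = 1)
  reciprocity: (3/25) -> +(25/3)
  reduce: (1/3)
  (1/3) = 1
Product of signs = -1

-1


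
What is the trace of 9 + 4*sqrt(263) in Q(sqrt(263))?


Tr(a + b*sqrt(d)) = (a + b*sqrt(d)) + (a - b*sqrt(d)) = 2a
= 2 * (9)
= 18

18


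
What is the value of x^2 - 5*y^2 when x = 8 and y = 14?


x^2 - d*y^2
= 8^2 - 5*14^2
= 64 - 980
= -916

-916


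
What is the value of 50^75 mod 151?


p = 151 is prime and the exponent is (p-1)/2 = 75, so by Euler's criterion 50^75 = (50/151) = +1 or -1 mod 151.
Compute by square-and-multiply:
  75 = 64 + 8 + 2 + 1 (binary 1001011)
  Repeated squaring mod 151: 50^1 = 50, 50^2 = 84, 50^4 = 110, 50^8 = 20, 50^16 = 98, 50^32 = 91, 50^64 = 127
  50^75 = 50^64 * 50^8 * 50^2 * 50^1 = 127 * 20 * 84 * 50 mod 151
    127 * 20 = 2540 = 124 mod 151
    124 * 84 = 10416 = 148 mod 151
    148 * 50 = 7400 = 1 mod 151
  50^75 = 1 mod 151
Result 1: 50 is a quadratic residue mod 151.
50^75 mod 151 = 1

1


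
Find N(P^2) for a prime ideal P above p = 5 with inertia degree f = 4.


N(P^a) = p^(a*f)
= 5^(2*4)
= 5^8
= 390625

390625


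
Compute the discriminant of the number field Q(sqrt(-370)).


For K = Q(sqrt(d)) with d squarefree: disc(K) = d if d = 1 mod 4, and disc(K) = 4d if d = 2 or 3 mod 4.
Here d = -370, and d mod 4 = 2.
d = 2 mod 4, not 1 (O_K = Z[sqrt(d)]), so disc(K) = 4d = 4 * (-370) = -1480

-1480


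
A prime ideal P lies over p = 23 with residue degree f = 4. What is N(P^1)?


N(P^a) = p^(a*f)
= 23^(1*4)
= 23^4
= 279841

279841


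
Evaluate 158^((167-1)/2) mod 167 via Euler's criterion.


p = 167 is prime and the exponent is (p-1)/2 = 83, so by Euler's criterion 158^83 = (158/167) = +1 or -1 mod 167.
Compute by square-and-multiply:
  83 = 64 + 16 + 2 + 1 (binary 1010011)
  Repeated squaring mod 167: 158^1 = 158, 158^2 = 81, 158^4 = 48, 158^8 = 133, 158^16 = 154, 158^32 = 2, 158^64 = 4
  158^83 = 158^64 * 158^16 * 158^2 * 158^1 = 4 * 154 * 81 * 158 mod 167
    4 * 154 = 616 = 115 mod 167
    115 * 81 = 9315 = 130 mod 167
    130 * 158 = 20540 = 166 mod 167
  158^83 = 166 mod 167
Result 166 = p - 1 = -1 mod 167: 158 is a quadratic non-residue mod 167. As a residue in [0, p-1] the value is 166.
158^83 mod 167 = 166

166


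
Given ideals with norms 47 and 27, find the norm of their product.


N(IJ) = N(I) * N(J)
= 47 * 27
= 1269

1269


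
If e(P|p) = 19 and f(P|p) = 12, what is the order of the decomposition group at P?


|D_P| = e * f
= 19 * 12
= 228

228


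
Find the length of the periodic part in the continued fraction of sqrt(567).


Run the CF algorithm for sqrt(567).
a_0 = floor(sqrt(567)) = 23; set m_0=0, q_0=1.
Recurrence: m' = q*a - m,  q' = (d - m'^2)/q,  a' = floor((a_0 + m')/q').
  step 1: m=23, q=38, a=1
  step 2: m=15, q=9, a=4
  step 3: m=21, q=14, a=3
  step 4: m=21, q=9, a=4
  step 5: m=15, q=38, a=1
  step 6: m=23, q=1, a=46
a_6 = 2*a_0 = 46, so the period closes here.
sqrt(567) = [23; 1, 4, 3, 4, 1, 46]
Period length = 6

6


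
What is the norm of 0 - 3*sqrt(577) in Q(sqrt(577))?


N(a + b*sqrt(d)) = a^2 - d*b^2
= (0)^2 - (577)*(-3)^2
= 0 - 5193
= -5193

-5193


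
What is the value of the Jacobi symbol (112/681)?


Compute (112/681) via quadratic reciprocity:
  pull out 2: (2/681) = +1  (since 681 mod 8 = 1)
  pull out 2: (2/681) = +1  (since 681 mod 8 = 1)
  pull out 2: (2/681) = +1  (since 681 mod 8 = 1)
  pull out 2: (2/681) = +1  (since 681 mod 8 = 1)
  reciprocity: (7/681) -> +(681/7)
  reduce: (2/7)
  pull out 2: (2/7) = +1  (since 7 mod 8 = 7)
  (1/7) = 1
Product of signs = 1

1


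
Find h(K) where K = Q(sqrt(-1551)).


K = Q(sqrt(-1551)). d mod 4 = 1, so D = disc(K) = d = -1551
h(K) equals the number of primitive reduced positive-definite forms (a, b, c) = a*x^2 + b*x*y + c*y^2 with b^2 - 4ac = D,
where reduced means |b| <= a <= c, with b >= 0 whenever |b| = a or a = c, and primitive means gcd(a, b, c) = 1.
Reduced forces 3a^2 <= |D| = 1551, so 1 <= a <= 22; b must have the parity of D, and c = (b^2 - D)/(4a) must be an integer >= a.
Enumerate a = 1..22, b in [-a, a]:
  a=1: (1, 1, 388)  [1]
  a=2: (2, -1, 194), (2, 1, 194)  [2]
  a=3: (3, 3, 130)  [1]
  a=4: (4, -1, 97), (4, 1, 97)  [2]
  a=5: (5, -3, 78), (5, 3, 78)  [2]
  a=6: (6, -3, 65), (6, 3, 65)  [2]
  a=7: none
  a=8: (8, -7, 50), (8, 7, 50)  [2]
  a=9: none
  a=10: (10, -7, 40), (10, -3, 39), (10, 3, 39), (10, 7, 40)  [4]
  a=11: (11, 11, 38)  [1]
  a=12: (12, -9, 34), (12, 9, 34)  [2]
  a=13: (13, -3, 30), (13, 3, 30)  [2]
  a=14: none
  a=15: (15, -3, 26), (15, 3, 26)  [2]
  a=16: (16, -7, 25), (16, 7, 25)  [2]
  a=17: (17, -9, 24), (17, 9, 24)  [2]
  a=18: none
  a=19: (19, -11, 22), (19, 11, 22)  [2]
  a=20: (20, -17, 23), (20, 7, 20), (20, 17, 23)  [3]
  a=21..22: none
Total reduced forms: 1 + 2 + 1 + 2 + 2 + 2 + 2 + 4 + 1 + 2 + 2 + 2 + 2 + 2 + 2 + 3 = 32
h = 32

32


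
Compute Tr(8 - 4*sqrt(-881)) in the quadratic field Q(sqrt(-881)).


Tr(a + b*sqrt(d)) = (a + b*sqrt(d)) + (a - b*sqrt(d)) = 2a
= 2 * (8)
= 16

16


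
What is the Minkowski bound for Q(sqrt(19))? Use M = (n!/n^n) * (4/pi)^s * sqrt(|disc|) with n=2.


d = 19, d mod 4 = 3, so disc(K) = 4d = 76; |disc(K)| = 76
Real quadratic field, so n = 2, s = r2 = 0, r1 = 2
M = (n!/n^n) * (4/pi)^s * sqrt(|disc(K)|) = (2!/2^2) * (4/pi)^0 * sqrt(76)
= 0.5 * 1.000000 * 8.717798
= 4.3589

4.3589


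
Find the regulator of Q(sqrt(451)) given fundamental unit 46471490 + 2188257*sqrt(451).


epsilon = 46471490 + 2188257*sqrt(451)
= 9.2943e+07
R = ln(9.2943e+07)
= 18.3475

18.3475


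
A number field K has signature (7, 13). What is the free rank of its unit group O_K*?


By Dirichlet's unit theorem:
rank = r1 + r2 - 1
= 7 + 13 - 1
= 19

19


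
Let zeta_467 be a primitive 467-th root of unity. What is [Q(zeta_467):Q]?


The degree equals Euler's totient phi(467).
467 = 467
phi(467) = 466

466


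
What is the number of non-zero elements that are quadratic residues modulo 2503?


For prime p, the number of non-zero quadratic residues is (p-1)/2.
= (2503-1)/2
= 1251

1251


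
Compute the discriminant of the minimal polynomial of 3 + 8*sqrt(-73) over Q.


The element 3 + 8*sqrt(-73) has minimal polynomial:
x^2 - 6*x + 4681
Discriminant = (-6)^2 - 4*(4681)
= 36 - 18724
= -18688

-18688


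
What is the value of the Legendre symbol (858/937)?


p = 937 is prime, so compute (858/937) with the reciprocity algorithm (Jacobi-symbol steps: pull out 2s via (2/n), flip via reciprocity, reduce):
  pull out 2: (2/937) = +1  (since 937 mod 8 = 1)
  reciprocity: (429/937) -> +(937/429)
  reduce: (79/429)
  reciprocity: (79/429) -> +(429/79)
  reduce: (34/79)
  pull out 2: (2/79) = +1  (since 79 mod 8 = 7)
  reciprocity: (17/79) -> +(79/17)
  reduce: (11/17)
  reciprocity: (11/17) -> +(17/11)
  reduce: (6/11)
  pull out 2: (2/11) = -1  (since 11 mod 8 = 3)
  reciprocity: (3/11) -> -(11/3)
  reduce: (2/3)
  pull out 2: (2/3) = -1  (since 3 mod 8 = 3)
  (1/3) = 1
Product of signs = -1
(858/937) = -1

-1


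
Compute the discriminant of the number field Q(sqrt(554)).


For K = Q(sqrt(d)) with d squarefree: disc(K) = d if d = 1 mod 4, and disc(K) = 4d if d = 2 or 3 mod 4.
Here d = 554, and d mod 4 = 2.
d = 2 mod 4, not 1 (O_K = Z[sqrt(d)]), so disc(K) = 4d = 4 * (554) = 2216

2216


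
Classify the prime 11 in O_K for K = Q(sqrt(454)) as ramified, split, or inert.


K = Q(sqrt(454)). Since d mod 4 = 2, disc(K) = 1816.
Check p | disc: 1816 mod 11 = 1.
p does not divide disc. Compute Legendre symbol (d/p):
3^((11-1)/2) mod 11 = 1
(d/p) = 1, so p splits: (p) = P*P' with e=1, f=1, g=2.
Therefore p is split.

split


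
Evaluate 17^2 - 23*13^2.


x^2 - d*y^2
= 17^2 - 23*13^2
= 289 - 3887
= -3598

-3598


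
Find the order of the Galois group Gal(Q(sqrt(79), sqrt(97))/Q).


The 2 square roots of distinct primes are multiplicatively independent over Q,
so [K:Q] = 2^2 and Gal(K/Q) is isomorphic to (Z/2Z)^2.
|Gal| = 2^2 = 4

4


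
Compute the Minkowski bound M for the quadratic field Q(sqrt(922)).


d = 922, d mod 4 = 2, so disc(K) = 4d = 3688; |disc(K)| = 3688
Real quadratic field, so n = 2, s = r2 = 0, r1 = 2
M = (n!/n^n) * (4/pi)^s * sqrt(|disc(K)|) = (2!/2^2) * (4/pi)^0 * sqrt(3688)
= 0.5 * 1.000000 * 60.728906
= 30.3645

30.3645


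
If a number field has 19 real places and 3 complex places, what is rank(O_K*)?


By Dirichlet's unit theorem:
rank = r1 + r2 - 1
= 19 + 3 - 1
= 21

21


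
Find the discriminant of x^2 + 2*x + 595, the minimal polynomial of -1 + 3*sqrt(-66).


The element -1 + 3*sqrt(-66) has minimal polynomial:
x^2 + 2*x + 595
Discriminant = (2)^2 - 4*(595)
= 4 - 2380
= -2376

-2376


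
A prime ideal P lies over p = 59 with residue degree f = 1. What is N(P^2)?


N(P^a) = p^(a*f)
= 59^(2*1)
= 59^2
= 3481

3481


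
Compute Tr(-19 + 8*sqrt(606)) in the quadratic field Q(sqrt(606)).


Tr(a + b*sqrt(d)) = (a + b*sqrt(d)) + (a - b*sqrt(d)) = 2a
= 2 * (-19)
= -38

-38


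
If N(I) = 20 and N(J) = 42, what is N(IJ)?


N(IJ) = N(I) * N(J)
= 20 * 42
= 840

840


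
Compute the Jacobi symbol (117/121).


Compute (117/121) via quadratic reciprocity:
  reciprocity: (117/121) -> +(121/117)
  reduce: (4/117)
  pull out 2: (2/117) = -1  (since 117 mod 8 = 5)
  pull out 2: (2/117) = -1  (since 117 mod 8 = 5)
  (1/117) = 1
Product of signs = 1

1
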